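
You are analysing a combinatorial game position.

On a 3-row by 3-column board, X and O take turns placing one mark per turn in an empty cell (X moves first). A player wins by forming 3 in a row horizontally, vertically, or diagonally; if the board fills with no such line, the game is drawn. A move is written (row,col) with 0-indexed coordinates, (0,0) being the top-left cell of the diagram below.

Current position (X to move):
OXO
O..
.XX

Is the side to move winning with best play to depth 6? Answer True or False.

X winning at [OXO/O../.XX]: True

ply 1, X at OXO/O../.XX | (1,1)=+1→OXO/OX./.XX*; (1,2)=-1→OXO/O.X/.XX; (2,0)=+1→OXO/O../XXX
ply 2: OXO/OX./.XX is terminal -1 (O); from OXO/O../.XX depth 6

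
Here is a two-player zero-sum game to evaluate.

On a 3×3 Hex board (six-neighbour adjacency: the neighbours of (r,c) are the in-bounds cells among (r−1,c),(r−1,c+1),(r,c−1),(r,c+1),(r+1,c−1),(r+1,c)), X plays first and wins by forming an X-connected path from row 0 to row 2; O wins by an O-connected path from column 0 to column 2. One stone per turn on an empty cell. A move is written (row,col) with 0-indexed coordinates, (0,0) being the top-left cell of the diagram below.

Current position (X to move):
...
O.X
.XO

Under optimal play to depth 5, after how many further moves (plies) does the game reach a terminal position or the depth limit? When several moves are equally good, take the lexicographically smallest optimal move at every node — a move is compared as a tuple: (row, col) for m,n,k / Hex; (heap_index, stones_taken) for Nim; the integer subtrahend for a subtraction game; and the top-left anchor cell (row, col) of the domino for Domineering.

ply 1, X at .../O.X/.XO | (0,0)=-1→X../O.X/.XO; (0,1)=+1→.X./O.X/.XO*; (0,2)=+1→..X/O.X/.XO; (1,1)=+1→.../OXX/.XO; (2,0)=-1→.../O.X/XXO
ply 2, O at .X./O.X/.XO | (0,0)=-1→OX./O.X/.XO*; (0,2)=-1→.XO/O.X/.XO; (1,1)=-1→.X./OOX/.XO; (2,0)=-1→.X./O.X/OXO
ply 3, X at OX./O.X/.XO | (0,2)=+1→OXX/O.X/.XO*; (1,1)=+1→OX./OXX/.XO; (2,0)=+1→OX./O.X/XXO
ply 4: OXX/O.X/.XO is terminal -1 (O); from .../O.X/.XO depth 5

PV length from [.../O.X/.XO]: 3 plies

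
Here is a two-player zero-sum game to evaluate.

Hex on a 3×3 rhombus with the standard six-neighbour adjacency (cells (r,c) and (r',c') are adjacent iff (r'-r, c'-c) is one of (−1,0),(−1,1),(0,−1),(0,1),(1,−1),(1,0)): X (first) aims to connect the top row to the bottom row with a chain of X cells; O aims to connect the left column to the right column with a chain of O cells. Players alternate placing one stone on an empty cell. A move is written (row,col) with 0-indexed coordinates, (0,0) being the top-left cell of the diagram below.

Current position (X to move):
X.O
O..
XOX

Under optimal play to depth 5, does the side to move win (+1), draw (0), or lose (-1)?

p1 X@[X.O/O../XOX]: (0,1)[XXO/O../XOX]-1* (1,1)[X.O/OX./XOX]-1 (1,2)[X.O/O.X/XOX]-1
p2 O@[XXO/O../XOX]: (1,1)[XXO/OO./XOX]+1* (1,2)[XXO/O.O/XOX]-1
p3 X@[XXO/OO./XOX] terminal -1; root [X.O/O../XOX] d5

value(X.O/O../XOX, X) = -1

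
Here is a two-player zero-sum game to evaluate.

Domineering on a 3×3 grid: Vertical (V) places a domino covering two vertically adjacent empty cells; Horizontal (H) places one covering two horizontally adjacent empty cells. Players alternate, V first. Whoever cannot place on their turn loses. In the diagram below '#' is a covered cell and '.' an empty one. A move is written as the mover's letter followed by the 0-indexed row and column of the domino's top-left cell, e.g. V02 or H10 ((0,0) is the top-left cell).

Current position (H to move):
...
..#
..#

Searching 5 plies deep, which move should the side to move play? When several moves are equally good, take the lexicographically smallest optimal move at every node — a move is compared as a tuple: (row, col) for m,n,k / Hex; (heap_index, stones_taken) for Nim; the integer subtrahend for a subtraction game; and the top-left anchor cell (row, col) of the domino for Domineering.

ply 1, H at .../..#/..# | H00=-1→##./..#/..#; H01=-1→.##/..#/..#; H10=+1→.../###/..#*; H20=-1→.../..#/###
ply 2: .../###/..# is terminal -1 (V); from .../..#/..# depth 5

H's best at [.../..#/..#]: H10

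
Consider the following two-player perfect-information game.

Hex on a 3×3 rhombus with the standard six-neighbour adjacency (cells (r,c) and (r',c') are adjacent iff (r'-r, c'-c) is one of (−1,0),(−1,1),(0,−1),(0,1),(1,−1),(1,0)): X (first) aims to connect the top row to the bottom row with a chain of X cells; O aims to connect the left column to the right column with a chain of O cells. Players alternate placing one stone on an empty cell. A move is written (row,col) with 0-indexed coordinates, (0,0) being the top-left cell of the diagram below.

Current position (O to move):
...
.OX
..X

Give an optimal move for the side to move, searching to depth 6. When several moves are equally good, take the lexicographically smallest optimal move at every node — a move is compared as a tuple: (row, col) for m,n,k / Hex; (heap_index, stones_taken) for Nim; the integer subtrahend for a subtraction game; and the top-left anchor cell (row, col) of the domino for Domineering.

ply 1, O at .../.OX/..X | (0,0)=-1→O../.OX/..X; (0,1)=-1→.O./.OX/..X; (0,2)=+1→..O/.OX/..X*; (1,0)=-1→.../OOX/..X; (2,0)=-1→.../.OX/O.X; (2,1)=-1→.../.OX/.OX
ply 2, X at ..O/.OX/..X | (0,0)=-1→X.O/.OX/..X*; (0,1)=-1→.XO/.OX/..X; (1,0)=-1→..O/XOX/..X; (2,0)=-1→..O/.OX/X.X; (2,1)=-1→..O/.OX/.XX
ply 3, O at X.O/.OX/..X | (0,1)=+1→XOO/.OX/..X*; (1,0)=+1→X.O/OOX/..X; (2,0)=+1→X.O/.OX/O.X; (2,1)=+1→X.O/.OX/.OX
ply 4, X at XOO/.OX/..X | (1,0)=-1→XOO/XOX/..X*; (2,0)=-1→XOO/.OX/X.X; (2,1)=-1→XOO/.OX/.XX
ply 5, O at XOO/XOX/..X | (2,0)=+1→XOO/XOX/O.X*; (2,1)=-1→XOO/XOX/.OX
ply 6: XOO/XOX/O.X is terminal -1 (X); from .../.OX/..X depth 6

O's best at [.../.OX/..X]: (0,2)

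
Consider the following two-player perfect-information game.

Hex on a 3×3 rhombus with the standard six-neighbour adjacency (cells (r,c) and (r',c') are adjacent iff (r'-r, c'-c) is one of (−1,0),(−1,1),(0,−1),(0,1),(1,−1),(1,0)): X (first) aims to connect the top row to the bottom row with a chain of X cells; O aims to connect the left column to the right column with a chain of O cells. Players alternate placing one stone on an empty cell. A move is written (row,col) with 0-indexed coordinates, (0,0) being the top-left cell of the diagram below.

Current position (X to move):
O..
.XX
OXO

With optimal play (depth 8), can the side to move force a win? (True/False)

p1 X@[O../.XX/OXO]: (0,1)[OX./.XX/OXO]+1* (0,2)[O.X/.XX/OXO]+1 (1,0)[O../XXX/OXO]+1
p2 O@[OX./.XX/OXO] terminal -1; root [O../.XX/OXO] d8

X winning at [O../.XX/OXO]: True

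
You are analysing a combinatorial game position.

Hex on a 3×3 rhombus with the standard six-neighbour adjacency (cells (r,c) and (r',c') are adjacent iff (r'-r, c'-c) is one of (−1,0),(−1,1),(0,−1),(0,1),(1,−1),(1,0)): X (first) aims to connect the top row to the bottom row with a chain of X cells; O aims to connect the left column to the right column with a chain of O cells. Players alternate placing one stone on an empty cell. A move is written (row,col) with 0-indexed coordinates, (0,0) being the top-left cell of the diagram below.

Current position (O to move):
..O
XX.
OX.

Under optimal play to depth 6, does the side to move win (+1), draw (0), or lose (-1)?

value(..O/XX./OX., O) = -1

p1 O@[..O/XX./OX.]: (0,0)[O.O/XX./OX.]-1* (0,1)[.OO/XX./OX.]-1 (1,2)[..O/XXO/OX.]-1 (2,2)[..O/XX./OXO]-1
p2 X@[O.O/XX./OX.]: (0,1)[OXO/XX./OX.]+1* (1,2)[O.O/XXX/OX.]-1 (2,2)[O.O/XX./OXX]-1
p3 O@[OXO/XX./OX.] terminal -1; root [..O/XX./OX.] d6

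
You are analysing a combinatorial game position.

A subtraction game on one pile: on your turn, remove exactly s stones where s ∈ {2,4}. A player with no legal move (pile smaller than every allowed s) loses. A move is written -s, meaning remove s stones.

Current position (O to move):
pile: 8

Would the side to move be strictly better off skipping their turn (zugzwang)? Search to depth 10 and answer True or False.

zugzwang(8, O) = False

[8] O move#1: -2:+1/6*, -4:-1/4
[6] X move#2: -2:-1/4*, -4:-1/2
[4] O move#3: -2:-1/2, -4:+1/0*
[0] end (terminal -1, X#4); searched 8 to 10
if O skipped the turn, X would face:
~ [8] X move#1: -2:+1/6*, -4:-1/4
~ [6] O move#2: -2:-1/4*, -4:-1/2
~ [4] X move#3: -2:-1/2, -4:+1/0*
~ [0] end (terminal -1, O#4); searched 8 to 10
compare (O): move=+1 vs pass=-1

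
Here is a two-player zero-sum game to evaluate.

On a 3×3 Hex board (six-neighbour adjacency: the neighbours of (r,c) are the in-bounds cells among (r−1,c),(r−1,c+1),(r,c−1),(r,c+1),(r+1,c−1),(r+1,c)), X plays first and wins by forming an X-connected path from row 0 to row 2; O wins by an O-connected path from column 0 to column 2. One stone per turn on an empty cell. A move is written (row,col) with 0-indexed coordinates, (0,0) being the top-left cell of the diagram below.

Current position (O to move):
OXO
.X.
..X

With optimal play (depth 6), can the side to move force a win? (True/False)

O winning at [OXO/.X./..X]: False

ply 1, O at OXO/.X./..X | (1,0)=-1→OXO/OX./..X*; (1,2)=-1→OXO/.XO/..X; (2,0)=-1→OXO/.X./O.X; (2,1)=-1→OXO/.X./.OX
ply 2, X at OXO/OX./..X | (1,2)=+1→OXO/OXX/..X*; (2,0)=+1→OXO/OX./X.X; (2,1)=+1→OXO/OX./.XX
ply 3: OXO/OXX/..X is terminal -1 (O); from OXO/.X./..X depth 6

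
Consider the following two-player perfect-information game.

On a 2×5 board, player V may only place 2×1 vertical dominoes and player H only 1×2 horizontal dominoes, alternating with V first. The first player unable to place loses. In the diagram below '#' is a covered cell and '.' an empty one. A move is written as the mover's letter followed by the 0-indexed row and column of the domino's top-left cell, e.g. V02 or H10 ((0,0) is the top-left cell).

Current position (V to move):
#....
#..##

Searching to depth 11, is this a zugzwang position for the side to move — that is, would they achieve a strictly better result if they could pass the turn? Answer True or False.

zugzwang(#..../#..##, V) = False

ply 1, V at #..../#..## | V01=-1→##.../##.##; V02=+1→#.#../#.###*
ply 2, H at #.#../#.### | H03=-1→#.###/#.###*
ply 3, V at #.###/#.### | V01=+1→#####/#####*
ply 4: #####/##### is terminal -1 (H); from #..../#..## depth 11
suppose V passes — search the same position with H to move:
pass> ply 1, H at #..../#..## | H01=+1→###../#..##*; H02=-1→#.##./#..##; H03=-1→#..##/#..##; H11=+1→#..../#####
pass> ply 2: ###../#..## is terminal -1 (V); from #..../#..## depth 11
for V: play +1, pass -1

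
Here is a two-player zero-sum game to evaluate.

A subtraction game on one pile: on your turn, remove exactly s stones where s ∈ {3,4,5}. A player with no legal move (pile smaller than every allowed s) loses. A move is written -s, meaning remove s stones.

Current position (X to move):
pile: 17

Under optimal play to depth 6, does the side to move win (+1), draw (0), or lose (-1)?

[17] X move#1: -3:-1/14*, -4:-1/13, -5:-1/12
[14] O move#2: -3:-1/11, -4:+1/10*, -5:+1/9
[10] X move#3: -3:-1/7*, -4:-1/6, -5:-1/5
[7] O move#4: -3:-1/4, -4:-1/3, -5:+1/2*
[2] end (terminal -1, X#5); searched 17 to 6

value(17, X) = -1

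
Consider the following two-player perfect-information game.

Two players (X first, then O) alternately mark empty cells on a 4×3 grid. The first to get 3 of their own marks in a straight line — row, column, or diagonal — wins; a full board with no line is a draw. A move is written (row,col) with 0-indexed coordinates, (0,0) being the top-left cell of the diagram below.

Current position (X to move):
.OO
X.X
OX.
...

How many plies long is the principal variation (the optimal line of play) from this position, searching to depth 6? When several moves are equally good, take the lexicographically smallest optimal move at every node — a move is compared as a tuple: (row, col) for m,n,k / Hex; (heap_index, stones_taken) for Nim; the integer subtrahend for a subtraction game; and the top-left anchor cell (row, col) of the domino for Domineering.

PV length from [.OO/X.X/OX./...]: 1 ply

p1 X@[.OO/X.X/OX./...]: (0,0)[XOO/X.X/OX./...]-1 (1,1)[.OO/XXX/OX./...]+1* (2,2)[.OO/X.X/OXX/...]-1 (3,0)[.OO/X.X/OX./X..]+1 (3,1)[.OO/X.X/OX./.X.]-1 (3,2)[.OO/X.X/OX./..X]+1
p2 O@[.OO/XXX/OX./...] terminal -1; root [.OO/X.X/OX./...] d6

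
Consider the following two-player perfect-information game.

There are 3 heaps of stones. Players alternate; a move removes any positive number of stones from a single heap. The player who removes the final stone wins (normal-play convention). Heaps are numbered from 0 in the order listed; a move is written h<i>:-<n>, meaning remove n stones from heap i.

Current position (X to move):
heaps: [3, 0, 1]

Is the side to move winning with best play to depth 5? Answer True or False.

ply 1, X at (3,0,1) | h0:-1=-1→(2,0,1); h0:-2=+1→(1,0,1)*; h0:-3=-1→(0,0,1); h2:-1=-1→(3,0,0)
ply 2, O at (1,0,1) | h0:-1=-1→(0,0,1)*; h2:-1=-1→(1,0,0)
ply 3, X at (0,0,1) | h2:-1=+1→(0,0,0)*
ply 4: (0,0,0) is terminal -1 (O); from (3,0,1) depth 5

X winning at [(3,0,1)]: True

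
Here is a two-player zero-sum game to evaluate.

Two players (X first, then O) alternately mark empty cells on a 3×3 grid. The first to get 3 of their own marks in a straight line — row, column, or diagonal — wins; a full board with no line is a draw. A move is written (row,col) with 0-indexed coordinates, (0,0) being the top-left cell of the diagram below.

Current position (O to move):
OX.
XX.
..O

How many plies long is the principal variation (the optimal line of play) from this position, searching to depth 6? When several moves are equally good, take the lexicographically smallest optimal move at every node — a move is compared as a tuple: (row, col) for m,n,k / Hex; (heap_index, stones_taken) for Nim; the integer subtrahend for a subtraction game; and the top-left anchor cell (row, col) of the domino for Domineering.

PV length from [OX./XX./..O]: 2 plies

p1 O@[OX./XX./..O]: (0,2)[OXO/XX./..O]-1* (1,2)[OX./XXO/..O]-1 (2,0)[OX./XX./O.O]-1 (2,1)[OX./XX./.OO]-1
p2 X@[OXO/XX./..O]: (1,2)[OXO/XXX/..O]+1* (2,0)[OXO/XX./X.O]-1 (2,1)[OXO/XX./.XO]+1
p3 O@[OXO/XXX/..O] terminal -1; root [OX./XX./..O] d6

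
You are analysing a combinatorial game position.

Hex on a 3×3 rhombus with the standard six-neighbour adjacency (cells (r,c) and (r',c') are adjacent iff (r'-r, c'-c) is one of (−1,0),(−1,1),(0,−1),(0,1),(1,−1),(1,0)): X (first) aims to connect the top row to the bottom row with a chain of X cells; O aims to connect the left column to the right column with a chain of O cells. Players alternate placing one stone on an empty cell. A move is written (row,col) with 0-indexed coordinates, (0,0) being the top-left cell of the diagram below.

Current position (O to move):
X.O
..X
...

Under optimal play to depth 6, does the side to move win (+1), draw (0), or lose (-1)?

value(X.O/..X/..., O) = +1

ply 1, O at X.O/..X/... | (0,1)=-1→XOO/..X/...; (1,0)=+1→X.O/O.X/...*; (1,1)=+1→X.O/.OX/...; (2,0)=-1→X.O/..X/O..; (2,1)=-1→X.O/..X/.O.; (2,2)=-1→X.O/..X/..O
ply 2, X at X.O/O.X/... | (0,1)=-1→XXO/O.X/...*; (1,1)=-1→X.O/OXX/...; (2,0)=-1→X.O/O.X/X..; (2,1)=-1→X.O/O.X/.X.; (2,2)=-1→X.O/O.X/..X
ply 3, O at XXO/O.X/... | (1,1)=+1→XXO/OOX/...*; (2,0)=-1→XXO/O.X/O..; (2,1)=-1→XXO/O.X/.O.; (2,2)=-1→XXO/O.X/..O
ply 4: XXO/OOX/... is terminal -1 (X); from X.O/..X/... depth 6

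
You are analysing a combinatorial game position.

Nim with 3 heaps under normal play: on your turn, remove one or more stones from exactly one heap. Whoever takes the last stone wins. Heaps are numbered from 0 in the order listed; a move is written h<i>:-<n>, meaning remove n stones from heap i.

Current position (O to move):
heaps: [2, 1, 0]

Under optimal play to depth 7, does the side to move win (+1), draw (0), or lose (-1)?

[(2,1,0)] O move#1: h0:-1:+1/(1,1,0)*, h0:-2:-1/(0,1,0), h1:-1:-1/(2,0,0)
[(1,1,0)] X move#2: h0:-1:-1/(0,1,0)*, h1:-1:-1/(1,0,0)
[(0,1,0)] O move#3: h1:-1:+1/(0,0,0)*
[(0,0,0)] end (terminal -1, X#4); searched (2,1,0) to 7

value((2,1,0), O) = +1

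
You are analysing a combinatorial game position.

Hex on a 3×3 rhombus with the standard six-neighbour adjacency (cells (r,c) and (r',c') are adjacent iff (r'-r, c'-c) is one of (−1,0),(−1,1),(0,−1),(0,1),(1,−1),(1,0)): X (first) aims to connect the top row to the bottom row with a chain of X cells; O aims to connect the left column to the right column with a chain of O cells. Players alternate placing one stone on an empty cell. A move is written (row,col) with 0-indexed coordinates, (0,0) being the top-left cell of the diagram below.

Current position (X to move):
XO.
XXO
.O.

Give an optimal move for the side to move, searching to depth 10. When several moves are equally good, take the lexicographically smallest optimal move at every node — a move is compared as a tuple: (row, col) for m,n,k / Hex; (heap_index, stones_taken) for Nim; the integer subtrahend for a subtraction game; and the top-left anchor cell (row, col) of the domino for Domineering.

p1 X@[XO./XXO/.O.]: (0,2)[XOX/XXO/.O.]-1 (2,0)[XO./XXO/XO.]+1* (2,2)[XO./XXO/.OX]-1
p2 O@[XO./XXO/XO.] terminal -1; root [XO./XXO/.O.] d10

X's best at [XO./XXO/.O.]: (2,0)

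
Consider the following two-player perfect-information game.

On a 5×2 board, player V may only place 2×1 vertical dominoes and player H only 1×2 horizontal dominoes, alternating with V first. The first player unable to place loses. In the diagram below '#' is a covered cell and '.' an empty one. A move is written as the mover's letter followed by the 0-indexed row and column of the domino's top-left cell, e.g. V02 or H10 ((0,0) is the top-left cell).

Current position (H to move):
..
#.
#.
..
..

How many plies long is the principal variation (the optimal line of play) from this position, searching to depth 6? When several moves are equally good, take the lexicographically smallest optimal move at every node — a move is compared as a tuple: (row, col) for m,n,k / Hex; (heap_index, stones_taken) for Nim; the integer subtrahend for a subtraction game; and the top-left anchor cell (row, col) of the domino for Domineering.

p1 H@[../#./#./../..]: H00[##/#./#./../..]-1 H30[../#./#./##/..]+1* H40[../#./#./../##]+1
p2 V@[../#./#./##/..]: V01[.#/##/#./##/..]-1* V11[../##/##/##/..]-1
p3 H@[.#/##/#./##/..]: H40[.#/##/#./##/##]+1*
p4 V@[.#/##/#./##/##] terminal -1; root [../#./#./../..] d6

PV length from [../#./#./../..]: 3 plies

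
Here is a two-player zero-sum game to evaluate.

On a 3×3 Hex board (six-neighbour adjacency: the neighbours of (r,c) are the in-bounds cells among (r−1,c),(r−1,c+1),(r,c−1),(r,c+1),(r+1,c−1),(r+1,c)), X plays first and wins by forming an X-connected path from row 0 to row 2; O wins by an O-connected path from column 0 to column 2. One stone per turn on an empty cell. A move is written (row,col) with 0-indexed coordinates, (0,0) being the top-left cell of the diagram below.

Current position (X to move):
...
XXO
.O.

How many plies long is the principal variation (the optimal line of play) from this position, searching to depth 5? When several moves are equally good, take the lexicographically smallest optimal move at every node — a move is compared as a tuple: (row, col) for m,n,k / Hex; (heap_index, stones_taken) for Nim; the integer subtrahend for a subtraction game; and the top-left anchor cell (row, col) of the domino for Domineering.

p1 X@[.../XXO/.O.]: (0,0)[X../XXO/.O.]-1 (0,1)[.X./XXO/.O.]-1 (0,2)[..X/XXO/.O.]-1 (2,0)[.../XXO/XO.]+1* (2,2)[.../XXO/.OX]-1
p2 O@[.../XXO/XO.]: (0,0)[O../XXO/XO.]-1* (0,1)[.O./XXO/XO.]-1 (0,2)[..O/XXO/XO.]-1 (2,2)[.../XXO/XOO]-1
p3 X@[O../XXO/XO.]: (0,1)[OX./XXO/XO.]+1* (0,2)[O.X/XXO/XO.]+1 (2,2)[O../XXO/XOX]+1
p4 O@[OX./XXO/XO.] terminal -1; root [.../XXO/.O.] d5

PV length from [.../XXO/.O.]: 3 plies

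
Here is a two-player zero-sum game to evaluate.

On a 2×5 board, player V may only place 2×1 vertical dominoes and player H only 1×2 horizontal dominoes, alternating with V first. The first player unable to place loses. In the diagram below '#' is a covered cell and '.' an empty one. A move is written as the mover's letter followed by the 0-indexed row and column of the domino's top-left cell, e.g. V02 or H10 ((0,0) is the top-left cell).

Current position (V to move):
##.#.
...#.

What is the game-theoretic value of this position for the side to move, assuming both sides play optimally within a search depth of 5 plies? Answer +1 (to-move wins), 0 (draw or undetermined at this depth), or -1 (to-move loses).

ply 1, V at ##.#./...#. | V02=+1→####./..##.*; V04=-1→##.##/...##
ply 2, H at ####./..##. | H10=-1→####./####.*
ply 3, V at ####./####. | V04=+1→#####/#####*
ply 4: #####/##### is terminal -1 (H); from ##.#./...#. depth 5

value(##.#./...#., V) = +1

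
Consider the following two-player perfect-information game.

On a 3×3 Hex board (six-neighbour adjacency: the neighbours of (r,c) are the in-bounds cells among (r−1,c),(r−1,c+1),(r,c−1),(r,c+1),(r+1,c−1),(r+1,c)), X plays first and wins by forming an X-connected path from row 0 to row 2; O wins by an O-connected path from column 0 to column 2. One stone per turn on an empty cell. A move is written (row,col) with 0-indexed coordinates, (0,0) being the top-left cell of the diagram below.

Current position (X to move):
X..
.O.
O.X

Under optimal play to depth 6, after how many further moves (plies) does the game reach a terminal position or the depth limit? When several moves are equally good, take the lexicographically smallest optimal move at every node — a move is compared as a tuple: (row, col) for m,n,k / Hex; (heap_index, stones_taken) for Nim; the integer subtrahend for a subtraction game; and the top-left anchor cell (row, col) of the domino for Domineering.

[X../.O./O.X] X move#1: (0,1):-1/XX./.O./O.X*, (0,2):-1/X.X/.O./O.X, (1,0):-1/X../XO./O.X, (1,2):-1/X../.OX/O.X, (2,1):-1/X../.O./OXX
[XX./.O./O.X] O move#2: (0,2):+1/XXO/.O./O.X*, (1,0):+1/XX./OO./O.X, (1,2):+1/XX./.OO/O.X, (2,1):+1/XX./.O./OOX
[XXO/.O./O.X] end (terminal -1, X#3); searched X../.O./O.X to 6

PV length from [X../.O./O.X]: 2 plies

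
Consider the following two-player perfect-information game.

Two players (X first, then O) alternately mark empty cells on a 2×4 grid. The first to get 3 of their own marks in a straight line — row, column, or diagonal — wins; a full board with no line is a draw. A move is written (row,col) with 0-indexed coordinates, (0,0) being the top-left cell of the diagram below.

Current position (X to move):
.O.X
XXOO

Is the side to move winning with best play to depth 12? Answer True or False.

ply 1, X at .O.X/XXOO | (0,0)=+0→XO.X/XXOO*; (0,2)=+0→.OXX/XXOO
ply 2, O at XO.X/XXOO | (0,2)=+0→XOOX/XXOO*
ply 3: XOOX/XXOO is terminal +0 (X); from .O.X/XXOO depth 12

X winning at [.O.X/XXOO]: False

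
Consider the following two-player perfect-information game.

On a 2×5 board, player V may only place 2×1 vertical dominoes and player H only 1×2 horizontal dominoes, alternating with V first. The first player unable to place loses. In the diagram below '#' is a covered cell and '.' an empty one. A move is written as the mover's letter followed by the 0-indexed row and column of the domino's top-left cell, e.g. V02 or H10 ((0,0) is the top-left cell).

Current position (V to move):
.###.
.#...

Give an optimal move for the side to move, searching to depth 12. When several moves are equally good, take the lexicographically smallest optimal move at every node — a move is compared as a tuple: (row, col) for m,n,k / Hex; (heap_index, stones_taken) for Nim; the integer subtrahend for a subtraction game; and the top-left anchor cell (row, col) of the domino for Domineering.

V's best at [.###./.#...]: V04

[.###./.#...] V move#1: V00:-1/####./##..., V04:+1/.####/.#..#*
[.####/.#..#] H move#2: H12:-1/.####/.####*
[.####/.####] V move#3: V00:+1/#####/#####*
[#####/#####] end (terminal -1, H#4); searched .###./.#... to 12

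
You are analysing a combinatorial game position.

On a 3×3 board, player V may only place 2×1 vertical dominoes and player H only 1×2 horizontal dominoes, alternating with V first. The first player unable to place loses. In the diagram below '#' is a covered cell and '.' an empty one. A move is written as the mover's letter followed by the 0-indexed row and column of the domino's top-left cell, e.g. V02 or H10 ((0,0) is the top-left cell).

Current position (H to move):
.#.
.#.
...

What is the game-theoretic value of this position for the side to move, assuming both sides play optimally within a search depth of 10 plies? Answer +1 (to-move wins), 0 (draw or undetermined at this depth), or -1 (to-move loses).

ply 1, H at .#./.#./... | H20=-1→.#./.#./##.*; H21=-1→.#./.#./.##
ply 2, V at .#./.#./##. | V00=+1→##./##./##.*; V02=+1→.##/.##/##.; V12=+1→.#./.##/###
ply 3: ##./##./##. is terminal -1 (H); from .#./.#./... depth 10

value(.#./.#./..., H) = -1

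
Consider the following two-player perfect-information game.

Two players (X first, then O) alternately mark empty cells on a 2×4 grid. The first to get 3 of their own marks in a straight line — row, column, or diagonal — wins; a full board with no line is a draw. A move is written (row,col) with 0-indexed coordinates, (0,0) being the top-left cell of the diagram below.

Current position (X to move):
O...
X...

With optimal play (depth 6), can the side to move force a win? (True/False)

X winning at [O.../X...]: False

ply 1, X at O.../X... | (0,1)=+0→OX../X...*; (0,2)=+0→O.X./X...; (0,3)=+0→O..X/X...; (1,1)=+0→O.../XX..; (1,2)=+0→O.../X.X.; (1,3)=+0→O.../X..X
ply 2, O at OX../X... | (0,2)=+0→OXO./X...*; (0,3)=+0→OX.O/X...; (1,1)=+0→OX../XO..; (1,2)=+0→OX../X.O.; (1,3)=+0→OX../X..O
ply 3, X at OXO./X... | (0,3)=+0→OXOX/X...*; (1,1)=+0→OXO./XX..; (1,2)=+0→OXO./X.X.; (1,3)=+0→OXO./X..X
ply 4, O at OXOX/X... | (1,1)=+0→OXOX/XO..*; (1,2)=+0→OXOX/X.O.; (1,3)=+0→OXOX/X..O
ply 5, X at OXOX/XO.. | (1,2)=+0→OXOX/XOX.*; (1,3)=+0→OXOX/XO.X
ply 6, O at OXOX/XOX. | (1,3)=+0→OXOX/XOXO*
ply 7: OXOX/XOXO is terminal +0 (X); from O.../X... depth 6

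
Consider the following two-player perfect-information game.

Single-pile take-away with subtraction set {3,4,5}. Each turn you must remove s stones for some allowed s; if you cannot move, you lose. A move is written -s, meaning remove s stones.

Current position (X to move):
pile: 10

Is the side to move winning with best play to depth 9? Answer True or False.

ply 1, X at 10 | -3=-1→7*; -4=-1→6; -5=-1→5
ply 2, O at 7 | -3=-1→4; -4=-1→3; -5=+1→2*
ply 3: 2 is terminal -1 (X); from 10 depth 9

X winning at [10]: False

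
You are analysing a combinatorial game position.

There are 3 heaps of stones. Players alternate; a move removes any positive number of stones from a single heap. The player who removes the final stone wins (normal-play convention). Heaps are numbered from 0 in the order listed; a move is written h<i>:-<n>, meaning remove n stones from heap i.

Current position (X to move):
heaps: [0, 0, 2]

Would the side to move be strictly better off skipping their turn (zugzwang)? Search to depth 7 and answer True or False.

[(0,0,2)] X move#1: h2:-1:-1/(0,0,1), h2:-2:+1/(0,0,0)*
[(0,0,0)] end (terminal -1, O#2); searched (0,0,2) to 7
pass branch (O moves first from the same position):
  | [(0,0,2)] O move#1: h2:-1:-1/(0,0,1), h2:-2:+1/(0,0,0)*
  | [(0,0,0)] end (terminal -1, X#2); searched (0,0,2) to 7
X moving scores +1; X passing scores -1

zugzwang((0,0,2), X) = False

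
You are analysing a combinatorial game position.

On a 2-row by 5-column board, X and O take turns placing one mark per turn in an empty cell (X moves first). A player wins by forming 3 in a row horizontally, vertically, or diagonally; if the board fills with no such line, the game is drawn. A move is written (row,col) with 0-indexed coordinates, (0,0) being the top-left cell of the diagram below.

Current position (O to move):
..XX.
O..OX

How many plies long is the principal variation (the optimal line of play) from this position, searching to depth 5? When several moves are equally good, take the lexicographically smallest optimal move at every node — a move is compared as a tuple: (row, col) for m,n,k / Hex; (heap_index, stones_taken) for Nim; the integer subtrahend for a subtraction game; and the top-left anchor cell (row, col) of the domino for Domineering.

p1 O@[..XX./O..OX]: (0,0)[O.XX./O..OX]-1* (0,1)[.OXX./O..OX]-1 (0,4)[..XXO/O..OX]-1 (1,1)[..XX./OO.OX]-1 (1,2)[..XX./O.OOX]-1
p2 X@[O.XX./O..OX]: (0,1)[OXXX./O..OX]+1* (0,4)[O.XXX/O..OX]+1 (1,1)[O.XX./OX.OX]+1 (1,2)[O.XX./O.XOX]+1
p3 O@[OXXX./O..OX] terminal -1; root [..XX./O..OX] d5

PV length from [..XX./O..OX]: 2 plies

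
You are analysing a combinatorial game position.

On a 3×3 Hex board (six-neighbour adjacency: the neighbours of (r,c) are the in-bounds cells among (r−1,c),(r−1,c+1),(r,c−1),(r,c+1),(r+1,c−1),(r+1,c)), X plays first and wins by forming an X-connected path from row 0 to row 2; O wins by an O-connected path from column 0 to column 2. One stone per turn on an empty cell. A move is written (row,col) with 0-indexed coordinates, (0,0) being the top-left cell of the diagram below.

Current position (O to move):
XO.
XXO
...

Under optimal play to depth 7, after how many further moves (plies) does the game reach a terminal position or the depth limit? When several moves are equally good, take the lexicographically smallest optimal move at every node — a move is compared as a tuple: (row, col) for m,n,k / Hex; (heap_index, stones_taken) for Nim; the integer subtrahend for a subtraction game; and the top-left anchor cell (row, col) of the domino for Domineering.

PV length from [XO./XXO/...]: 2 plies

p1 O@[XO./XXO/...]: (0,2)[XOO/XXO/...]-1* (2,0)[XO./XXO/O..]-1 (2,1)[XO./XXO/.O.]-1 (2,2)[XO./XXO/..O]-1
p2 X@[XOO/XXO/...]: (2,0)[XOO/XXO/X..]+1* (2,1)[XOO/XXO/.X.]+1 (2,2)[XOO/XXO/..X]+1
p3 O@[XOO/XXO/X..] terminal -1; root [XO./XXO/...] d7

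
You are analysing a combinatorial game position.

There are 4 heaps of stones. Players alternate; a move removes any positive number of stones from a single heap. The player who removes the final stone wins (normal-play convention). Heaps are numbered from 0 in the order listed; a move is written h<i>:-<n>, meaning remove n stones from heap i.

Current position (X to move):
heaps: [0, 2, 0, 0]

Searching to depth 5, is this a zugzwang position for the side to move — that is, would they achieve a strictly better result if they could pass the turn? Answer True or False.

zugzwang((0,2,0,0), X) = False

ply 1, X at (0,2,0,0) | h1:-1=-1→(0,1,0,0); h1:-2=+1→(0,0,0,0)*
ply 2: (0,0,0,0) is terminal -1 (O); from (0,2,0,0) depth 5
if X skipped the turn, O would face:
~ ply 1, O at (0,2,0,0) | h1:-1=-1→(0,1,0,0); h1:-2=+1→(0,0,0,0)*
~ ply 2: (0,0,0,0) is terminal -1 (X); from (0,2,0,0) depth 5
compare (X): move=+1 vs pass=-1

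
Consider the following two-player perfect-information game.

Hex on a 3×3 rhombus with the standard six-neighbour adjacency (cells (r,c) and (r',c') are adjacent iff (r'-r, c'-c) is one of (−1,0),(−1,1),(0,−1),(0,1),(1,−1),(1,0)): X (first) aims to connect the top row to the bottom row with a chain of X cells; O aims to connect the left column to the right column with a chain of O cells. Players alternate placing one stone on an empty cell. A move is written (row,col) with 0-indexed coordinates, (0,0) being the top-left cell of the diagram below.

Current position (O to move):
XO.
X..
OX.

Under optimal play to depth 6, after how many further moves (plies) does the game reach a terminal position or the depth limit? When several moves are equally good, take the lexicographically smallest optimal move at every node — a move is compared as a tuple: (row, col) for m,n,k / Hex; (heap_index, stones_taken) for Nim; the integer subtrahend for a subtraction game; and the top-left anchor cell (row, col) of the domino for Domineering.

PV length from [XO./X../OX.]: 3 plies

ply 1, O at XO./X../OX. | (0,2)=-1→XOO/X../OX.; (1,1)=+1→XO./XO./OX.*; (1,2)=-1→XO./X.O/OX.; (2,2)=-1→XO./X../OXO
ply 2, X at XO./XO./OX. | (0,2)=-1→XOX/XO./OX.*; (1,2)=-1→XO./XOX/OX.; (2,2)=-1→XO./XO./OXX
ply 3, O at XOX/XO./OX. | (1,2)=+1→XOX/XOO/OX.*; (2,2)=-1→XOX/XO./OXO
ply 4: XOX/XOO/OX. is terminal -1 (X); from XO./X../OX. depth 6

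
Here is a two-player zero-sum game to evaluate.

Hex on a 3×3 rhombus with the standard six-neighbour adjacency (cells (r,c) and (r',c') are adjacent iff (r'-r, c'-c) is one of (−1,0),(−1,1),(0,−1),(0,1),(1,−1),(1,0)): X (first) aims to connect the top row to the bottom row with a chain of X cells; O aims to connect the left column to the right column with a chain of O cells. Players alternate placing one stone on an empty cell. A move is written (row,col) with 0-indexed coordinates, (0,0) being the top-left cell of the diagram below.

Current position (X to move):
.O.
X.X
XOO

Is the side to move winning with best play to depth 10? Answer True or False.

p1 X@[.O./X.X/XOO]: (0,0)[XO./X.X/XOO]+1* (0,2)[.OX/X.X/XOO]+1 (1,1)[.O./XXX/XOO]+1
p2 O@[XO./X.X/XOO] terminal -1; root [.O./X.X/XOO] d10

X winning at [.O./X.X/XOO]: True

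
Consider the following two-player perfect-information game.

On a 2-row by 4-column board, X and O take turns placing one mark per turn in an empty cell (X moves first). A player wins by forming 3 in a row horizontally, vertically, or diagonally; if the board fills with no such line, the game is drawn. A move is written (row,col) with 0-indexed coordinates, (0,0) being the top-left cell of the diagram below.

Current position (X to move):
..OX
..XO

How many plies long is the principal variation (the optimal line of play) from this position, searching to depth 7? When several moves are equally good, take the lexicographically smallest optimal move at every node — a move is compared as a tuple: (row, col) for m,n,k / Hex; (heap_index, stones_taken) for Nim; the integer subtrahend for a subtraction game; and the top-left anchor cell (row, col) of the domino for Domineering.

[..OX/..XO] X move#1: (0,0):+0/X.OX/..XO*, (0,1):+0/.XOX/..XO, (1,0):+0/..OX/X.XO, (1,1):+0/..OX/.XXO
[X.OX/..XO] O move#2: (0,1):+0/XOOX/..XO*, (1,0):+0/X.OX/O.XO, (1,1):+0/X.OX/.OXO
[XOOX/..XO] X move#3: (1,0):+0/XOOX/X.XO*, (1,1):+0/XOOX/.XXO
[XOOX/X.XO] O move#4: (1,1):+0/XOOX/XOXO*
[XOOX/XOXO] end (terminal +0, X#5); searched ..OX/..XO to 7

PV length from [..OX/..XO]: 4 plies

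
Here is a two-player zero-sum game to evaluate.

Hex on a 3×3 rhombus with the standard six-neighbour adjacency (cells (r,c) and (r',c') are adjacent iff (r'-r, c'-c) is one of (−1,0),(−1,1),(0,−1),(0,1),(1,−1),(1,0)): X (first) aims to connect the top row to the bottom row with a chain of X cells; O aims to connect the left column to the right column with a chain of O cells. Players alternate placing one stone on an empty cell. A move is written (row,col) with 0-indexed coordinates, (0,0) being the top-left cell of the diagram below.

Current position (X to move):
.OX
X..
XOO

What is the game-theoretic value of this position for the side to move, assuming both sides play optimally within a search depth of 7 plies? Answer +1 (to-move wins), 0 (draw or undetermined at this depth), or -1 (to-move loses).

value(.OX/X../XOO, X) = +1

ply 1, X at .OX/X../XOO | (0,0)=+1→XOX/X../XOO*; (1,1)=+1→.OX/XX./XOO; (1,2)=+1→.OX/X.X/XOO
ply 2: XOX/X../XOO is terminal -1 (O); from .OX/X../XOO depth 7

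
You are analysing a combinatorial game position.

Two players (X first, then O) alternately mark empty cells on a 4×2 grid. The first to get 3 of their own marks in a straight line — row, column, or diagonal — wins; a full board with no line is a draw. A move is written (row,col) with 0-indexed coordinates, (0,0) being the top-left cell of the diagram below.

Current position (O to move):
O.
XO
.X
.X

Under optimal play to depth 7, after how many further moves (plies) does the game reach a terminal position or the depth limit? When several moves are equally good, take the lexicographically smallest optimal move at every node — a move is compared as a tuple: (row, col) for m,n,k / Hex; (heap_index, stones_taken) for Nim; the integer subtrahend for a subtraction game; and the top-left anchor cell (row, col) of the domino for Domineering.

PV length from [O./XO/.X/.X]: 3 plies

[O./XO/.X/.X] O move#1: (0,1):+0/OO/XO/.X/.X*, (2,0):+0/O./XO/OX/.X, (3,0):+0/O./XO/.X/OX
[OO/XO/.X/.X] X move#2: (2,0):+0/OO/XO/XX/.X*, (3,0):+0/OO/XO/.X/XX
[OO/XO/XX/.X] O move#3: (3,0):+0/OO/XO/XX/OX*
[OO/XO/XX/OX] end (terminal +0, X#4); searched O./XO/.X/.X to 7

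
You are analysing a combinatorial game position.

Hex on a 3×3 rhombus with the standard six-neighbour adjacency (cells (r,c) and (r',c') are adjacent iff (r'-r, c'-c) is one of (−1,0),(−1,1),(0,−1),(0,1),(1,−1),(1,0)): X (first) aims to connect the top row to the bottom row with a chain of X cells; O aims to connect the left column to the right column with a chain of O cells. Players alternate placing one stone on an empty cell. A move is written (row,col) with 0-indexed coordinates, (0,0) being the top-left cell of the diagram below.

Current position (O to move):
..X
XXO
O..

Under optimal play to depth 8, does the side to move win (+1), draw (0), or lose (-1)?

[..X/XXO/O..] O move#1: (0,0):-1/O.X/XXO/O.., (0,1):-1/.OX/XXO/O.., (2,1):+1/..X/XXO/OO.*, (2,2):-1/..X/XXO/O.O
[..X/XXO/OO.] end (terminal -1, X#2); searched ..X/XXO/O.. to 8

value(..X/XXO/O.., O) = +1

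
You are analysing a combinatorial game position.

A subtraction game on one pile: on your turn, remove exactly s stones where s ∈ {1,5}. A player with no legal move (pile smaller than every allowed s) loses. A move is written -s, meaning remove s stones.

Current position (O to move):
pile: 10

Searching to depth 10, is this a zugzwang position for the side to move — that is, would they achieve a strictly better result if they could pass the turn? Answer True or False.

zugzwang(10, O) = True

p1 O@[10]: -1[9]-1* -5[5]-1
p2 X@[9]: -1[8]+1* -5[4]+1
p3 O@[8]: -1[7]-1* -5[3]-1
p4 X@[7]: -1[6]+1* -5[2]+1
p5 O@[6]: -1[5]-1* -5[1]-1
p6 X@[5]: -1[4]+1* -5[0]+1
p7 O@[4]: -1[3]-1*
p8 X@[3]: -1[2]+1*
p9 O@[2]: -1[1]-1*
p10 X@[1]: -1[0]+1*
p11 O@[0] terminal -1; root [10] d10
suppose O passes — search the same position with X to move:
pass> p1 X@[10]: -1[9]-1* -5[5]-1
pass> p2 O@[9]: -1[8]+1* -5[4]+1
pass> p3 X@[8]: -1[7]-1* -5[3]-1
pass> p4 O@[7]: -1[6]+1* -5[2]+1
pass> p5 X@[6]: -1[5]-1* -5[1]-1
pass> p6 O@[5]: -1[4]+1* -5[0]+1
pass> p7 X@[4]: -1[3]-1*
pass> p8 O@[3]: -1[2]+1*
pass> p9 X@[2]: -1[1]-1*
pass> p10 O@[1]: -1[0]+1*
pass> p11 X@[0] terminal -1; root [10] d10
for O: play -1, pass +1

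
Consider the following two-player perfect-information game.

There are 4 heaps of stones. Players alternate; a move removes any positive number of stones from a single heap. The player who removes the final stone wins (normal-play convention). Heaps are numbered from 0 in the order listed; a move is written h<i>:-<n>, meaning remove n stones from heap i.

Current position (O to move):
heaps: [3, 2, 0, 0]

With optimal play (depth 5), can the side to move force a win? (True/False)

O winning at [(3,2,0,0)]: True

ply 1, O at (3,2,0,0) | h0:-1=+1→(2,2,0,0)*; h0:-2=-1→(1,2,0,0); h0:-3=-1→(0,2,0,0); h1:-1=-1→(3,1,0,0); h1:-2=-1→(3,0,0,0)
ply 2, X at (2,2,0,0) | h0:-1=-1→(1,2,0,0)*; h0:-2=-1→(0,2,0,0); h1:-1=-1→(2,1,0,0); h1:-2=-1→(2,0,0,0)
ply 3, O at (1,2,0,0) | h0:-1=-1→(0,2,0,0); h1:-1=+1→(1,1,0,0)*; h1:-2=-1→(1,0,0,0)
ply 4, X at (1,1,0,0) | h0:-1=-1→(0,1,0,0)*; h1:-1=-1→(1,0,0,0)
ply 5, O at (0,1,0,0) | h1:-1=+1→(0,0,0,0)*
ply 6: (0,0,0,0) is terminal -1 (X); from (3,2,0,0) depth 5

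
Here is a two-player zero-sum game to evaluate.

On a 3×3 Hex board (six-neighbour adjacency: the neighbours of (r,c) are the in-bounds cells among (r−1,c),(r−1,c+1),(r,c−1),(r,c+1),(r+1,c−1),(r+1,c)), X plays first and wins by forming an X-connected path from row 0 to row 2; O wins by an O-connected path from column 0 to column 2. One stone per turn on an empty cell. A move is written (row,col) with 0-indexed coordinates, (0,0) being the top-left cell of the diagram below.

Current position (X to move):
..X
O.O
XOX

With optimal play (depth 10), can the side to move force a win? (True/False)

p1 X@[..X/O.O/XOX]: (0,0)[X.X/O.O/XOX]-1 (0,1)[.XX/O.O/XOX]-1 (1,1)[..X/OXO/XOX]+1*
p2 O@[..X/OXO/XOX] terminal -1; root [..X/O.O/XOX] d10

X winning at [..X/O.O/XOX]: True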